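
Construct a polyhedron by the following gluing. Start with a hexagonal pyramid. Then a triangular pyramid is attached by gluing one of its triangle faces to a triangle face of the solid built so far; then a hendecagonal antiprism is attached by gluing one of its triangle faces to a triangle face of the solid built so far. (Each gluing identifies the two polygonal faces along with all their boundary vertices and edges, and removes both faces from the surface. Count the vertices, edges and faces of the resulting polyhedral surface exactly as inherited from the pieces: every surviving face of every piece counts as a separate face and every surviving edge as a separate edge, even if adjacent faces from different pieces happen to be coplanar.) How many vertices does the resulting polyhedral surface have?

A hexagonal pyramid: V=7, E=12, F=7.
Attach a triangular pyramid (V=4, E=6, F=4) along a 3-gon: merge 3 vertices and 3 edges, delete both glued faces → V=8, E=15, F=9.
Attach a hendecagonal antiprism (V=22, E=44, F=24) along a 3-gon: merge 3 vertices and 3 edges, delete both glued faces → V=27, E=56, F=31.
Check: V − E + F = 27 − 56 + 31 = 2.

27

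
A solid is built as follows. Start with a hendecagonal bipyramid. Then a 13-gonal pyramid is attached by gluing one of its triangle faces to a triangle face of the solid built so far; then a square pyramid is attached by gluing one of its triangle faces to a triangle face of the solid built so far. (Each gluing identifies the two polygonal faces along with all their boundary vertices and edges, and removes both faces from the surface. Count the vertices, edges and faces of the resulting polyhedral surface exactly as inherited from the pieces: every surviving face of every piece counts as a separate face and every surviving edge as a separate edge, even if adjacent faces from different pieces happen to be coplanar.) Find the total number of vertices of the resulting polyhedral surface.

A hendecagonal bipyramid: V=13, E=33, F=22.
Attach a 13-gonal pyramid (V=14, E=26, F=14) along a 3-gon: merge 3 vertices and 3 edges, delete both glued faces → V=24, E=56, F=34.
Attach a square pyramid (V=5, E=8, F=5) along a 3-gon: merge 3 vertices and 3 edges, delete both glued faces → V=26, E=61, F=37.
Check: V − E + F = 26 − 61 + 37 = 2.

26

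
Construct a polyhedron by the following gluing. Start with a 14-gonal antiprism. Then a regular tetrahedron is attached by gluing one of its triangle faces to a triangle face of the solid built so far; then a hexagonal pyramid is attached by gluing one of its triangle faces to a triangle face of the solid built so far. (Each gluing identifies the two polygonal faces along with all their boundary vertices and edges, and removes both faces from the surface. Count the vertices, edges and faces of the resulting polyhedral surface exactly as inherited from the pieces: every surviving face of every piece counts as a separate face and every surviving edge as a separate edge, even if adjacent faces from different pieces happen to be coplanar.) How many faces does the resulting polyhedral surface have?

37

A 14-gonal antiprism: V=28, E=56, F=30.
Attach a regular tetrahedron (V=4, E=6, F=4) along a 3-gon: merge 3 vertices and 3 edges, delete both glued faces → V=29, E=59, F=32.
Attach a hexagonal pyramid (V=7, E=12, F=7) along a 3-gon: merge 3 vertices and 3 edges, delete both glued faces → V=33, E=68, F=37.
Check: V − E + F = 33 − 68 + 37 = 2.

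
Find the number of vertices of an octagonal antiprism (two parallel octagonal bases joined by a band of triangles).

An antiprism on an n-gon has two n-gon caps and 2n triangles: V = 2·8 = 16, E = 4·8 = 32, F = 2·8 + 2 = 18.

16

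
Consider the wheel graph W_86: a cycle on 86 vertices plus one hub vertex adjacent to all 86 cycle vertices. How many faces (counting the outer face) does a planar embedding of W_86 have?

W_86 has V = 86 + 1 = 87 vertices and E = 2·86 = 172 edges.
By Euler's formula F = 2 − V + E = 2 − 87 + 172 = 87.

87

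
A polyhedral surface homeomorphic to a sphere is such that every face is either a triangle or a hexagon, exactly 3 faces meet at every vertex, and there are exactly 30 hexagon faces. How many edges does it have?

Let x be the number of triangles; then F = 30 + x.
Edge–face incidences: 2E = 6·30 + 3·x = 180 + 3x.
Every vertex has degree 3, so 3V = 2E.
Euler: V − E + F = 2 ⇒ (2E)/3 − E + (30 + x) = 2.
Multiply by 6: 2·(2E) − 3·(2E) + 6·(30 + x) = 12, i.e. 180 + 6x − (180 + 3x) = 12.
Collecting terms: 3x = 12, so x = 4.
Then 2E = 180 + 3·4 = 192, so E = 96, V = 2E/3 = 64, F = 30 + 4 = 34.

96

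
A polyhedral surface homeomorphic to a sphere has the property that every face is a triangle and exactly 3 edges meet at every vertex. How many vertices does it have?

Each face has 3 edges and each edge borders two faces, so 2E = 3F.
Each vertex has degree 3, so 3V = 2E and hence V = 3F/3.
Euler: V − E + F = 2 ⇒ (3F/3) − (3F/2) + F = 2.
Multiply by 6: (6 − 9 + 6)F = 12, i.e. 3F = 12.
So F = 4, E = 3·4/2 = 6, V = 3·4/3 = 4.

4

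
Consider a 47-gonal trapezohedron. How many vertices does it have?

The n-trapezohedron (dual of the n-antiprism) has V = 2·47 + 2 = 96, E = 4·47 = 188, F = 2·47 = 94.

96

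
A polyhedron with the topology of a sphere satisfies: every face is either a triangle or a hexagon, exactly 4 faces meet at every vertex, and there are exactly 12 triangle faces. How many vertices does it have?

12

Let x be the number of hexagons; then F = 12 + x.
Edge–face incidences: 2E = 3·12 + 6·x = 36 + 6x.
Every vertex has degree 4, so 4V = 2E.
Euler: V − E + F = 2 ⇒ (2E)/4 − E + (12 + x) = 2.
Multiply by 8: 2·(2E) − 4·(2E) + 8·(12 + x) = 16, i.e. 96 + 8x − 2·(36 + 6x) = 16.
Collecting terms: −4x + 24 = 16, so −4x = −8, so x = 2.
Then 2E = 36 + 6·2 = 48, so E = 24, V = 2E/4 = 12, F = 12 + 2 = 14.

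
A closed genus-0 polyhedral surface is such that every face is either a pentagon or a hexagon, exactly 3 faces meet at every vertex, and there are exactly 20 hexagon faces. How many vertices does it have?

60

Let x be the number of pentagons; then F = 20 + x.
Edge–face incidences: 2E = 6·20 + 5·x = 120 + 5x.
Every vertex has degree 3, so 3V = 2E.
Euler: V − E + F = 2 ⇒ (2E)/3 − E + (20 + x) = 2.
Multiply by 6: 2·(2E) − 3·(2E) + 6·(20 + x) = 12, i.e. 120 + 6x − (120 + 5x) = 12.
Collecting terms: x = 12.
Then 2E = 120 + 5·12 = 180, so E = 90, V = 2E/3 = 60, F = 20 + 12 = 32.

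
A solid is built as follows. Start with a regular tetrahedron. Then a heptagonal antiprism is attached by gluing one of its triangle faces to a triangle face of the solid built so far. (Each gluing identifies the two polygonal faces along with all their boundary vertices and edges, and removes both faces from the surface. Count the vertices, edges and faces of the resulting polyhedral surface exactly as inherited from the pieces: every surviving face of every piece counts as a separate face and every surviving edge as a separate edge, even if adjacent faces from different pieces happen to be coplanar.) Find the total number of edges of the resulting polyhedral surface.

31

A regular tetrahedron: V=4, E=6, F=4.
Attach a heptagonal antiprism (V=14, E=28, F=16) along a 3-gon: merge 3 vertices and 3 edges, delete both glued faces → V=15, E=31, F=18.
Check: V − E + F = 15 − 31 + 18 = 2.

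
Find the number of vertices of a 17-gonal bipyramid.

19

A bipyramid over an n-gon has 2n triangular faces and n + 2 vertices: V = 17 + 2 = 19, E = 3·17 = 51, F = 2·17 = 34.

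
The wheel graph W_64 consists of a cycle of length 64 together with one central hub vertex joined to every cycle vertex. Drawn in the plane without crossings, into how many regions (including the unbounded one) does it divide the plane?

W_64 has V = 64 + 1 = 65 vertices and E = 2·64 = 128 edges.
By Euler's formula F = 2 − V + E = 2 − 65 + 128 = 65.

65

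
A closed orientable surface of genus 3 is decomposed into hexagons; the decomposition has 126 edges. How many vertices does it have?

χ = 2 − 2·3 = -4, and every face is a hexagon so 6F = 2E.
F = 2E/6 = 42. Then V = -4 + E − F = -4 + 126 − 42 = 80.

80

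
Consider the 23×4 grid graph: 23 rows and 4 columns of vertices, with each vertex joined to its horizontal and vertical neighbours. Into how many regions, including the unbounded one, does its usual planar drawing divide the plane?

The grid has V = 23·4 = 92 vertices and E = 23·3 + 4·22 = 157 edges.
F = 2 − V + E = 2 − 92 + 157 = 67.

67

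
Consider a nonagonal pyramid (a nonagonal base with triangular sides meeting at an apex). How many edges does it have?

18

A pyramid on an n-gon base has one n-gon and n triangles: V = 9 + 1 = 10, E = 2·9 = 18, F = 9 + 1 = 10.
Check: V − E + F = 10 − 18 + 10 = 2.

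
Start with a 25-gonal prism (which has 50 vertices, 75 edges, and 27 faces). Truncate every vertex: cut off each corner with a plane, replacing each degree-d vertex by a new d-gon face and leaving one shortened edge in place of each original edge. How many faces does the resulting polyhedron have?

77

Truncation replaces each original edge-end by a new vertex, so V′ = 2E = 150.
Each original edge survives, and each old vertex of degree d contributes d new edges; summing degrees gives Σd = 2E, so E′ = E + 2E = 3E = 225.
Each original face survives and each original vertex becomes one new face: F′ = F + V = 77.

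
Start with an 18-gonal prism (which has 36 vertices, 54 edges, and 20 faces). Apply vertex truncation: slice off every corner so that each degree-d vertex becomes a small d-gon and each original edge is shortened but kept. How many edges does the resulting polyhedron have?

Truncation replaces each original edge-end by a new vertex, so V′ = 2E = 108.
Each original edge survives, and each old vertex of degree d contributes d new edges; summing degrees gives Σd = 2E, so E′ = E + 2E = 3E = 162.
Each original face survives and each original vertex becomes one new face: F′ = F + V = 56.

162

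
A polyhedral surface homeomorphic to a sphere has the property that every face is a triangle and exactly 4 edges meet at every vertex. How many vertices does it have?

6

Each face has 3 edges and each edge borders two faces, so 2E = 3F.
Each vertex has degree 4, so 4V = 2E and hence V = 3F/4.
Euler: V − E + F = 2 ⇒ (3F/4) − (3F/2) + F = 2.
Multiply by 8: (6 − 12 + 8)F = 16, i.e. 2F = 16.
So F = 8, E = 3·8/2 = 12, V = 3·8/4 = 6.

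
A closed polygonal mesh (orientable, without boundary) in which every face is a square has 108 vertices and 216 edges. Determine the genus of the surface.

1

Every face is a square and each edge borders two faces, so 4F = 2·216, giving F = 108.
χ = V − E + F = 108 − 216 + 108 = 0.
For a closed orientable surface χ = 2 − 2g, so g = (2 − (0))/2 = 1.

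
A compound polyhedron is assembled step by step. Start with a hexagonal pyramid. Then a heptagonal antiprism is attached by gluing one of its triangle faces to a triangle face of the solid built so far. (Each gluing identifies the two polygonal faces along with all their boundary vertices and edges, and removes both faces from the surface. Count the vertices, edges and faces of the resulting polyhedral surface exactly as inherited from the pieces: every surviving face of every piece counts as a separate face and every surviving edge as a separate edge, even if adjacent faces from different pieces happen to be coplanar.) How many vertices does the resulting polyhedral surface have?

A hexagonal pyramid: V=7, E=12, F=7.
Attach a heptagonal antiprism (V=14, E=28, F=16) along a 3-gon: merge 3 vertices and 3 edges, delete both glued faces → V=18, E=37, F=21.
Check: V − E + F = 18 − 37 + 21 = 2.

18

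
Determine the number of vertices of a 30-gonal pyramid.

A pyramid on an n-gon base has one n-gon and n triangles: V = 30 + 1 = 31, E = 2·30 = 60, F = 30 + 1 = 31.

31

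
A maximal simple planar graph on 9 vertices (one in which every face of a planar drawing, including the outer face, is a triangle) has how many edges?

21

In a plane triangulation 3F = 2E and V − E + F = 2, so E = 3V − 6 = 3·9 − 6 = 21.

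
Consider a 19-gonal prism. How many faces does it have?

21

A prism on an n-gon has two n-gon bases and n rectangular sides: V = 2·19 = 38, E = 3·19 = 57, F = 19 + 2 = 21.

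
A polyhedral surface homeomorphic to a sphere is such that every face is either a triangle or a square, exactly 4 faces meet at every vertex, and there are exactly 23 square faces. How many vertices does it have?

Let x be the number of triangles; then F = 23 + x.
Edge–face incidences: 2E = 4·23 + 3·x = 92 + 3x.
Every vertex has degree 4, so 4V = 2E.
Euler: V − E + F = 2 ⇒ (2E)/4 − E + (23 + x) = 2.
Multiply by 8: 2·(2E) − 4·(2E) + 8·(23 + x) = 16, i.e. 184 + 8x − 2·(92 + 3x) = 16.
Collecting terms: 2x = 16, so x = 8.
Then 2E = 92 + 3·8 = 116, so E = 58, V = 2E/4 = 29, F = 23 + 8 = 31.

29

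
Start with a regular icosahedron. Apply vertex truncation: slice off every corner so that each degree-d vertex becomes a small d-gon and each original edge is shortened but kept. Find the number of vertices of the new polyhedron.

60

The base solid has V = 12, E = 30, F = 20.
Truncation replaces each original edge-end by a new vertex, so V′ = 2E = 60.
Each original edge survives, and each old vertex of degree d contributes d new edges; summing degrees gives Σd = 2E, so E′ = E + 2E = 3E = 90.
Each original face survives and each original vertex becomes one new face: F′ = F + V = 32.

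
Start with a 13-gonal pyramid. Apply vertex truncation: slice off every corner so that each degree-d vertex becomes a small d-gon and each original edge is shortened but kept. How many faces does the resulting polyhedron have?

The base solid has V = 14, E = 26, F = 14.
Truncation replaces each original edge-end by a new vertex, so V′ = 2E = 52.
Each original edge survives, and each old vertex of degree d contributes d new edges; summing degrees gives Σd = 2E, so E′ = E + 2E = 3E = 78.
Each original face survives and each original vertex becomes one new face: F′ = F + V = 28.

28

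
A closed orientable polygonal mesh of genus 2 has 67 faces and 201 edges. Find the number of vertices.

For a closed orientable surface of genus 2, χ = 2 − 2·2 = -2.
V = -2 + E − F = -2 + 201 − 67 = 132.

132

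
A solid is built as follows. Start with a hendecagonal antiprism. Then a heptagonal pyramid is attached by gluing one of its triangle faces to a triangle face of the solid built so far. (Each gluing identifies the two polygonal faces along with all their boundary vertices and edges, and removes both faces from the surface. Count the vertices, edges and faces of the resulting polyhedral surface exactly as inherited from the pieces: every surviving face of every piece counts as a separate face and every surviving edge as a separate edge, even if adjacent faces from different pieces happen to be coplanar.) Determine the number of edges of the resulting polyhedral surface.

A hendecagonal antiprism: V=22, E=44, F=24.
Attach a heptagonal pyramid (V=8, E=14, F=8) along a 3-gon: merge 3 vertices and 3 edges, delete both glued faces → V=27, E=55, F=30.
Check: V − E + F = 27 − 55 + 30 = 2.

55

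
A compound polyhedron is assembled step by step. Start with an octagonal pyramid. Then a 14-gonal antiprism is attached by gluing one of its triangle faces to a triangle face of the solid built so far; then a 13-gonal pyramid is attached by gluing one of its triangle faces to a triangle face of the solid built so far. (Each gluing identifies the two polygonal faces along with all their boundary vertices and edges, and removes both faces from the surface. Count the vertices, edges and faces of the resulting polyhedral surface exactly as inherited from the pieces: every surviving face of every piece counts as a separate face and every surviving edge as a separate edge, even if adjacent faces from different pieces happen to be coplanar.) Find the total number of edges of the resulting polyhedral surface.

92

An octagonal pyramid: V=9, E=16, F=9.
Attach a 14-gonal antiprism (V=28, E=56, F=30) along a 3-gon: merge 3 vertices and 3 edges, delete both glued faces → V=34, E=69, F=37.
Attach a 13-gonal pyramid (V=14, E=26, F=14) along a 3-gon: merge 3 vertices and 3 edges, delete both glued faces → V=45, E=92, F=49.
Check: V − E + F = 45 − 92 + 49 = 2.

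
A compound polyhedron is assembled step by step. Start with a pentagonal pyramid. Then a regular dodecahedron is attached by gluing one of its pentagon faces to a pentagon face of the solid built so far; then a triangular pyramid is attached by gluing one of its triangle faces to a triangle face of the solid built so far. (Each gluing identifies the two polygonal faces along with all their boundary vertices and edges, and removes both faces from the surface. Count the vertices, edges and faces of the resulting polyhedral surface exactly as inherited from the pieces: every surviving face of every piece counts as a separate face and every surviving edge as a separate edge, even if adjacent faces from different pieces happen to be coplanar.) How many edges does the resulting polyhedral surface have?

38

A pentagonal pyramid: V=6, E=10, F=6.
Attach a regular dodecahedron (V=20, E=30, F=12) along a 5-gon: merge 5 vertices and 5 edges, delete both glued faces → V=21, E=35, F=16.
Attach a triangular pyramid (V=4, E=6, F=4) along a 3-gon: merge 3 vertices and 3 edges, delete both glued faces → V=22, E=38, F=18.
Check: V − E + F = 22 − 38 + 18 = 2.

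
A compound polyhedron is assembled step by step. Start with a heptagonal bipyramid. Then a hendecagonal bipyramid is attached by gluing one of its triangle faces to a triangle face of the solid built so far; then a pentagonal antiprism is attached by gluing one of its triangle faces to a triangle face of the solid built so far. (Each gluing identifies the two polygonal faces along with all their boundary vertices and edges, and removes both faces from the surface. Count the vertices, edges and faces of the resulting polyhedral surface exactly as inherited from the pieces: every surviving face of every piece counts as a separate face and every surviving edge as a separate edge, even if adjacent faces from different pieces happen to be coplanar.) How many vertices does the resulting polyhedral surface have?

A heptagonal bipyramid: V=9, E=21, F=14.
Attach a hendecagonal bipyramid (V=13, E=33, F=22) along a 3-gon: merge 3 vertices and 3 edges, delete both glued faces → V=19, E=51, F=34.
Attach a pentagonal antiprism (V=10, E=20, F=12) along a 3-gon: merge 3 vertices and 3 edges, delete both glued faces → V=26, E=68, F=44.
Check: V − E + F = 26 − 68 + 44 = 2.

26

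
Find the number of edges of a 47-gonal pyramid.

A pyramid on an n-gon base has one n-gon and n triangles: V = 47 + 1 = 48, E = 2·47 = 94, F = 47 + 1 = 48.
Check: V − E + F = 48 − 94 + 48 = 2.

94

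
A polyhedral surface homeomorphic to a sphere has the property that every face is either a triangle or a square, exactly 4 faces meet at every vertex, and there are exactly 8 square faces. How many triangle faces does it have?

8

Let x be the number of triangles; then F = 8 + x.
Edge–face incidences: 2E = 4·8 + 3·x = 32 + 3x.
Every vertex has degree 4, so 4V = 2E.
Euler: V − E + F = 2 ⇒ (2E)/4 − E + (8 + x) = 2.
Multiply by 8: 2·(2E) − 4·(2E) + 8·(8 + x) = 16, i.e. 64 + 8x − 2·(32 + 3x) = 16.
Collecting terms: 2x = 16, so x = 8.
Then 2E = 32 + 3·8 = 56, so E = 28, V = 2E/4 = 14, F = 8 + 8 = 16.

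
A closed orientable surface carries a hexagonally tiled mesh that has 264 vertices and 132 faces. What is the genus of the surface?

1

Every face is a hexagon, so 2E = 6·132 = 792, giving E = 396.
χ = V − E + F = 264 − 396 + 132 = 0.
For a closed orientable surface χ = 2 − 2g, so g = (2 − (0))/2 = 1.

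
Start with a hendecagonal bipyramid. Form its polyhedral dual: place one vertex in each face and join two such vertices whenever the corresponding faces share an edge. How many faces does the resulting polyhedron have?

13

The base solid has V = 13, E = 33, F = 22.
The dual swaps V and F and preserves E: V′ = F = 22, E′ = E = 33, F′ = V = 13.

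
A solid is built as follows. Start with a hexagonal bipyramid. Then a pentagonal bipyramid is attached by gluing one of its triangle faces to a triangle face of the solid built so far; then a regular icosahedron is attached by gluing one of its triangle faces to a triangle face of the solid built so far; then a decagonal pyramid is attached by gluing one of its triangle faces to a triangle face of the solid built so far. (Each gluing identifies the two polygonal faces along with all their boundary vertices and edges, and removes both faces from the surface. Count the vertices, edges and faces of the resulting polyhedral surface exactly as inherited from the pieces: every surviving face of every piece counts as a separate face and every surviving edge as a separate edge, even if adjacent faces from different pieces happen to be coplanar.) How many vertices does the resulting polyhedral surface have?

29

A hexagonal bipyramid: V=8, E=18, F=12.
Attach a pentagonal bipyramid (V=7, E=15, F=10) along a 3-gon: merge 3 vertices and 3 edges, delete both glued faces → V=12, E=30, F=20.
Attach a regular icosahedron (V=12, E=30, F=20) along a 3-gon: merge 3 vertices and 3 edges, delete both glued faces → V=21, E=57, F=38.
Attach a decagonal pyramid (V=11, E=20, F=11) along a 3-gon: merge 3 vertices and 3 edges, delete both glued faces → V=29, E=74, F=47.
Check: V − E + F = 29 − 74 + 47 = 2.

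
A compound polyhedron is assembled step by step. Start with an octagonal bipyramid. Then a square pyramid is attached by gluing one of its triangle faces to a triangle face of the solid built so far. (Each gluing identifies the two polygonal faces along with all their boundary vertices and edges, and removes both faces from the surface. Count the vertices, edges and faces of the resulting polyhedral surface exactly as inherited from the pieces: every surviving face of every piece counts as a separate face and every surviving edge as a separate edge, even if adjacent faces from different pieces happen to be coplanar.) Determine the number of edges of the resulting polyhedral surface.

29

An octagonal bipyramid: V=10, E=24, F=16.
Attach a square pyramid (V=5, E=8, F=5) along a 3-gon: merge 3 vertices and 3 edges, delete both glued faces → V=12, E=29, F=19.
Check: V − E + F = 12 − 29 + 19 = 2.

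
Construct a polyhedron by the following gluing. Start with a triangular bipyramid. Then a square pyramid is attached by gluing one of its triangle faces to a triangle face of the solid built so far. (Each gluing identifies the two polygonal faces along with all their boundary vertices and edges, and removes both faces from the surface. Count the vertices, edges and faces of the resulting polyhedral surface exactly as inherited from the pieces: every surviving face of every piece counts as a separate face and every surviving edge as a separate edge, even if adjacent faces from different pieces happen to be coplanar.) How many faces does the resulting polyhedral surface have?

A triangular bipyramid: V=5, E=9, F=6.
Attach a square pyramid (V=5, E=8, F=5) along a 3-gon: merge 3 vertices and 3 edges, delete both glued faces → V=7, E=14, F=9.
Check: V − E + F = 7 − 14 + 9 = 2.

9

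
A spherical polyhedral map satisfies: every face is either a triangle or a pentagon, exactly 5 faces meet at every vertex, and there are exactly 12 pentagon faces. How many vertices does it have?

Let x be the number of triangles; then F = 12 + x.
Edge–face incidences: 2E = 5·12 + 3·x = 60 + 3x.
Every vertex has degree 5, so 5V = 2E.
Euler: V − E + F = 2 ⇒ (2E)/5 − E + (12 + x) = 2.
Multiply by 10: 2·(2E) − 5·(2E) + 10·(12 + x) = 20, i.e. 120 + 10x − 3·(60 + 3x) = 20.
Collecting terms: x − 60 = 20, so x = 80.
Then 2E = 60 + 3·80 = 300, so E = 150, V = 2E/5 = 60, F = 12 + 80 = 92.

60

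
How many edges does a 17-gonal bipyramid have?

51

A bipyramid over an n-gon has 2n triangular faces and n + 2 vertices: V = 17 + 2 = 19, E = 3·17 = 51, F = 2·17 = 34.
Check: V − E + F = 19 − 51 + 34 = 2.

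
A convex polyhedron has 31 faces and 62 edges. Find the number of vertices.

33

Here V − E + F = 2.
V = 2 + E − F = 2 + 62 − 31 = 33.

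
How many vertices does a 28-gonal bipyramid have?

A bipyramid over an n-gon has 2n triangular faces and n + 2 vertices: V = 28 + 2 = 30, E = 3·28 = 84, F = 2·28 = 56.

30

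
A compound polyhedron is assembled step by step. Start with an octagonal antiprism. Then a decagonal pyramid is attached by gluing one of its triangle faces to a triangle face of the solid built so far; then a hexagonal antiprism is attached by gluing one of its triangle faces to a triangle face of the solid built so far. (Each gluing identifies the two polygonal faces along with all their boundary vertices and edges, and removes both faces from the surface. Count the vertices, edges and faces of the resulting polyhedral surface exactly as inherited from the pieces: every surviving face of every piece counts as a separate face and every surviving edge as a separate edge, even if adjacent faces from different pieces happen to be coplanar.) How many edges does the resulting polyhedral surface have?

An octagonal antiprism: V=16, E=32, F=18.
Attach a decagonal pyramid (V=11, E=20, F=11) along a 3-gon: merge 3 vertices and 3 edges, delete both glued faces → V=24, E=49, F=27.
Attach a hexagonal antiprism (V=12, E=24, F=14) along a 3-gon: merge 3 vertices and 3 edges, delete both glued faces → V=33, E=70, F=39.
Check: V − E + F = 33 − 70 + 39 = 2.

70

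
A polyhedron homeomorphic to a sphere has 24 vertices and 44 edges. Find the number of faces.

22

Here V − E + F = 2.
F = 2 − V + E = 2 − 24 + 44 = 22.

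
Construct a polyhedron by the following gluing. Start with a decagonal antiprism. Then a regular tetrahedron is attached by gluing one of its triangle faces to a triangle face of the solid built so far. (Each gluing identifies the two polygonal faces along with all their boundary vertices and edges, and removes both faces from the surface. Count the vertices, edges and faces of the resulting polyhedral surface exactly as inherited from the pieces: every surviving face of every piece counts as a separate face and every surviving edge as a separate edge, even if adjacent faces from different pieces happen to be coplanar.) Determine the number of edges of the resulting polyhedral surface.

43

A decagonal antiprism: V=20, E=40, F=22.
Attach a regular tetrahedron (V=4, E=6, F=4) along a 3-gon: merge 3 vertices and 3 edges, delete both glued faces → V=21, E=43, F=24.
Check: V − E + F = 21 − 43 + 24 = 2.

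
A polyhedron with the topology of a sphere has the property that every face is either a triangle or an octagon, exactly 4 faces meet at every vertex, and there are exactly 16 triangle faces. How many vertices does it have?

Let x be the number of octagons; then F = 16 + x.
Edge–face incidences: 2E = 3·16 + 8·x = 48 + 8x.
Every vertex has degree 4, so 4V = 2E.
Euler: V − E + F = 2 ⇒ (2E)/4 − E + (16 + x) = 2.
Multiply by 8: 2·(2E) − 4·(2E) + 8·(16 + x) = 16, i.e. 128 + 8x − 2·(48 + 8x) = 16.
Collecting terms: −8x + 32 = 16, so −8x = −16, so x = 2.
Then 2E = 48 + 8·2 = 64, so E = 32, V = 2E/4 = 16, F = 16 + 2 = 18.

16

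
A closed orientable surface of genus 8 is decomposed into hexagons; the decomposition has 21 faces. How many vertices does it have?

28

χ = 2 − 2·8 = -14, and every face is a hexagon so 6F = 2E.
E = 6·21/2 = 63. Then V = -14 + E − F = -14 + 63 − 21 = 28.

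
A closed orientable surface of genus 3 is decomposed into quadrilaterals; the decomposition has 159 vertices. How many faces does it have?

χ = 2 − 2·3 = -4, and every face is a square so 4F = 2E.
V − E + F = -4 with E = 4F/2 gives 159 − (4/2 − 1)·F = -4, so F = 163 and E = 326.

163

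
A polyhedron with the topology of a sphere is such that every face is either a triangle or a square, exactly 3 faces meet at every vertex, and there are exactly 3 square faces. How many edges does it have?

Let x be the number of triangles; then F = 3 + x.
Edge–face incidences: 2E = 4·3 + 3·x = 12 + 3x.
Every vertex has degree 3, so 3V = 2E.
Euler: V − E + F = 2 ⇒ (2E)/3 − E + (3 + x) = 2.
Multiply by 6: 2·(2E) − 3·(2E) + 6·(3 + x) = 12, i.e. 18 + 6x − (12 + 3x) = 12.
Collecting terms: 3x + 6 = 12, so 3x = 6, so x = 2.
Then 2E = 12 + 3·2 = 18, so E = 9, V = 2E/3 = 6, F = 3 + 2 = 5.

9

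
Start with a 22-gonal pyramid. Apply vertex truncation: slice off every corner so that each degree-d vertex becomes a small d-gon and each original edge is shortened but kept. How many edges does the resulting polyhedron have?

The base solid has V = 23, E = 44, F = 23.
Truncation replaces each original edge-end by a new vertex, so V′ = 2E = 88.
Each original edge survives, and each old vertex of degree d contributes d new edges; summing degrees gives Σd = 2E, so E′ = E + 2E = 3E = 132.
Each original face survives and each original vertex becomes one new face: F′ = F + V = 46.

132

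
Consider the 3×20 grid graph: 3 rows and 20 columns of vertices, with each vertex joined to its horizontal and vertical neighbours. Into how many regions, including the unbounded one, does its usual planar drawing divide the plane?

39

The grid has V = 3·20 = 60 vertices and E = 3·19 + 20·2 = 97 edges.
F = 2 − V + E = 2 − 60 + 97 = 39.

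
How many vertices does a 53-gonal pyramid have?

54

A pyramid on an n-gon base has one n-gon and n triangles: V = 53 + 1 = 54, E = 2·53 = 106, F = 53 + 1 = 54.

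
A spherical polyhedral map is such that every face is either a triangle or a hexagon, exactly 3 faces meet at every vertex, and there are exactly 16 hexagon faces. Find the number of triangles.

4

Let x be the number of triangles; then F = 16 + x.
Edge–face incidences: 2E = 6·16 + 3·x = 96 + 3x.
Every vertex has degree 3, so 3V = 2E.
Euler: V − E + F = 2 ⇒ (2E)/3 − E + (16 + x) = 2.
Multiply by 6: 2·(2E) − 3·(2E) + 6·(16 + x) = 12, i.e. 96 + 6x − (96 + 3x) = 12.
Collecting terms: 3x = 12, so x = 4.
Then 2E = 96 + 3·4 = 108, so E = 54, V = 2E/3 = 36, F = 16 + 4 = 20.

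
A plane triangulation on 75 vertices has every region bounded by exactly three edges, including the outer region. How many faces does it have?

In a plane triangulation 3F = 2E and V − E + F = 2, so F = 2V − 4 = 2·75 − 4 = 146.

146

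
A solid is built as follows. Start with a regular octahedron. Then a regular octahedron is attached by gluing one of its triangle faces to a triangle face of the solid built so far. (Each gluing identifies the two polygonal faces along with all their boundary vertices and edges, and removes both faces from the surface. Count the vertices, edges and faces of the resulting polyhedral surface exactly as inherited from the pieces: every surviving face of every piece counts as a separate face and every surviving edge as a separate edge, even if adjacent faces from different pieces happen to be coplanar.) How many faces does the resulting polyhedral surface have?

A regular octahedron: V=6, E=12, F=8.
Attach a regular octahedron (V=6, E=12, F=8) along a 3-gon: merge 3 vertices and 3 edges, delete both glued faces → V=9, E=21, F=14.
Check: V − E + F = 9 − 21 + 14 = 2.

14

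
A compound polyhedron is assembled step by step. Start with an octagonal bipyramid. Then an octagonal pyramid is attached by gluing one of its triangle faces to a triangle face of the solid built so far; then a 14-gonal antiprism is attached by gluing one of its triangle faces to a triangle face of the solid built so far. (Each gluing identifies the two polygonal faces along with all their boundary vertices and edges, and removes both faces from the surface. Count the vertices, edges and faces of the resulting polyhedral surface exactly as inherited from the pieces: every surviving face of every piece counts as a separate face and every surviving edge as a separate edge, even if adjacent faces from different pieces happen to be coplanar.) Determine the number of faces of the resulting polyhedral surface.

An octagonal bipyramid: V=10, E=24, F=16.
Attach an octagonal pyramid (V=9, E=16, F=9) along a 3-gon: merge 3 vertices and 3 edges, delete both glued faces → V=16, E=37, F=23.
Attach a 14-gonal antiprism (V=28, E=56, F=30) along a 3-gon: merge 3 vertices and 3 edges, delete both glued faces → V=41, E=90, F=51.
Check: V − E + F = 41 − 90 + 51 = 2.

51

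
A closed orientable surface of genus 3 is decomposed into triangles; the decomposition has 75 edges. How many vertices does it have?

χ = 2 − 2·3 = -4, and every face is a triangle so 3F = 2E.
F = 2E/3 = 50. Then V = -4 + E − F = -4 + 75 − 50 = 21.

21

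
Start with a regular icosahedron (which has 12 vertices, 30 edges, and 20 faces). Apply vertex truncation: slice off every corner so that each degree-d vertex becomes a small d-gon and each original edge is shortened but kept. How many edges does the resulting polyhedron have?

90

Truncation replaces each original edge-end by a new vertex, so V′ = 2E = 60.
Each original edge survives, and each old vertex of degree d contributes d new edges; summing degrees gives Σd = 2E, so E′ = E + 2E = 3E = 90.
Each original face survives and each original vertex becomes one new face: F′ = F + V = 32.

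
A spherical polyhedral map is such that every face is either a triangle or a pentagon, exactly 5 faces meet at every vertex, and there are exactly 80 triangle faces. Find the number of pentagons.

12

Let x be the number of pentagons; then F = 80 + x.
Edge–face incidences: 2E = 3·80 + 5·x = 240 + 5x.
Every vertex has degree 5, so 5V = 2E.
Euler: V − E + F = 2 ⇒ (2E)/5 − E + (80 + x) = 2.
Multiply by 10: 2·(2E) − 5·(2E) + 10·(80 + x) = 20, i.e. 800 + 10x − 3·(240 + 5x) = 20.
Collecting terms: −5x + 80 = 20, so −5x = −60, so x = 12.
Then 2E = 240 + 5·12 = 300, so E = 150, V = 2E/5 = 60, F = 80 + 12 = 92.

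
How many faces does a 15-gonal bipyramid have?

A bipyramid over an n-gon has 2n triangular faces and n + 2 vertices: V = 15 + 2 = 17, E = 3·15 = 45, F = 2·15 = 30.
Check: V − E + F = 17 − 45 + 30 = 2.

30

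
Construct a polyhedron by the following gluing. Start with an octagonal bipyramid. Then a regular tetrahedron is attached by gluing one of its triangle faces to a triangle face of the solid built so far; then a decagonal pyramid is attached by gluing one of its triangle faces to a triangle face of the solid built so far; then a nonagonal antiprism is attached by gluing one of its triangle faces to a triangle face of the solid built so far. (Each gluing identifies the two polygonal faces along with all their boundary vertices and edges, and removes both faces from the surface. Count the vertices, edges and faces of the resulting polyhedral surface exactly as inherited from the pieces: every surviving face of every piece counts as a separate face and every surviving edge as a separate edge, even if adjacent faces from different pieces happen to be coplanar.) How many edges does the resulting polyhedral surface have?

An octagonal bipyramid: V=10, E=24, F=16.
Attach a regular tetrahedron (V=4, E=6, F=4) along a 3-gon: merge 3 vertices and 3 edges, delete both glued faces → V=11, E=27, F=18.
Attach a decagonal pyramid (V=11, E=20, F=11) along a 3-gon: merge 3 vertices and 3 edges, delete both glued faces → V=19, E=44, F=27.
Attach a nonagonal antiprism (V=18, E=36, F=20) along a 3-gon: merge 3 vertices and 3 edges, delete both glued faces → V=34, E=77, F=45.
Check: V − E + F = 34 − 77 + 45 = 2.

77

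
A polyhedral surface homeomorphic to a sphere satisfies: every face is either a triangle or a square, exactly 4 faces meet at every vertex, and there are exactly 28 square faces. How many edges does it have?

68

Let x be the number of triangles; then F = 28 + x.
Edge–face incidences: 2E = 4·28 + 3·x = 112 + 3x.
Every vertex has degree 4, so 4V = 2E.
Euler: V − E + F = 2 ⇒ (2E)/4 − E + (28 + x) = 2.
Multiply by 8: 2·(2E) − 4·(2E) + 8·(28 + x) = 16, i.e. 224 + 8x − 2·(112 + 3x) = 16.
Collecting terms: 2x = 16, so x = 8.
Then 2E = 112 + 3·8 = 136, so E = 68, V = 2E/4 = 34, F = 28 + 8 = 36.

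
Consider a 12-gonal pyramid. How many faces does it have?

13

A pyramid on an n-gon base has one n-gon and n triangles: V = 12 + 1 = 13, E = 2·12 = 24, F = 12 + 1 = 13.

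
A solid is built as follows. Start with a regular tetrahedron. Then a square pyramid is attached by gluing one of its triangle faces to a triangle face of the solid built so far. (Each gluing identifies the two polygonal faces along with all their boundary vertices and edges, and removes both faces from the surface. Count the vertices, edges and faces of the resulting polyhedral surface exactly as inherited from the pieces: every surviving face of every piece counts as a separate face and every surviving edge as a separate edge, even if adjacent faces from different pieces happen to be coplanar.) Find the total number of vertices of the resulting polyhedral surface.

6

A regular tetrahedron: V=4, E=6, F=4.
Attach a square pyramid (V=5, E=8, F=5) along a 3-gon: merge 3 vertices and 3 edges, delete both glued faces → V=6, E=11, F=7.
Check: V − E + F = 6 − 11 + 7 = 2.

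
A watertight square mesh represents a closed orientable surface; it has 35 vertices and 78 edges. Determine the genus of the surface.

3

Every face is a square and each edge borders two faces, so 4F = 2·78, giving F = 39.
χ = V − E + F = 35 − 78 + 39 = -4.
For a closed orientable surface χ = 2 − 2g, so g = (2 − (-4))/2 = 3.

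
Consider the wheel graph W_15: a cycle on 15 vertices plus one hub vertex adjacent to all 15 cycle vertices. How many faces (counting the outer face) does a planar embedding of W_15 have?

W_15 has V = 15 + 1 = 16 vertices and E = 2·15 = 30 edges.
By Euler's formula F = 2 − V + E = 2 − 16 + 30 = 16.

16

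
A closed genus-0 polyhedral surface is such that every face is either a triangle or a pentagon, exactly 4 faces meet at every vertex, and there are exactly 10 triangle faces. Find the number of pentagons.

2

Let x be the number of pentagons; then F = 10 + x.
Edge–face incidences: 2E = 3·10 + 5·x = 30 + 5x.
Every vertex has degree 4, so 4V = 2E.
Euler: V − E + F = 2 ⇒ (2E)/4 − E + (10 + x) = 2.
Multiply by 8: 2·(2E) − 4·(2E) + 8·(10 + x) = 16, i.e. 80 + 8x − 2·(30 + 5x) = 16.
Collecting terms: −2x + 20 = 16, so −2x = −4, so x = 2.
Then 2E = 30 + 5·2 = 40, so E = 20, V = 2E/4 = 10, F = 10 + 2 = 12.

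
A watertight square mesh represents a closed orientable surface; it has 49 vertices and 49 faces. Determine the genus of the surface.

Every face is a square, so 2E = 4·49 = 196, giving E = 98.
χ = V − E + F = 49 − 98 + 49 = 0.
For a closed orientable surface χ = 2 − 2g, so g = (2 − (0))/2 = 1.

1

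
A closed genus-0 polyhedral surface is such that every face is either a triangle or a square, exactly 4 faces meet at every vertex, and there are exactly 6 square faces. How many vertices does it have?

12

Let x be the number of triangles; then F = 6 + x.
Edge–face incidences: 2E = 4·6 + 3·x = 24 + 3x.
Every vertex has degree 4, so 4V = 2E.
Euler: V − E + F = 2 ⇒ (2E)/4 − E + (6 + x) = 2.
Multiply by 8: 2·(2E) − 4·(2E) + 8·(6 + x) = 16, i.e. 48 + 8x − 2·(24 + 3x) = 16.
Collecting terms: 2x = 16, so x = 8.
Then 2E = 24 + 3·8 = 48, so E = 24, V = 2E/4 = 12, F = 6 + 8 = 14.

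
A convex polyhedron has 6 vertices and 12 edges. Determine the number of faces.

Here V − E + F = 2.
F = 2 − V + E = 2 − 6 + 12 = 8.

8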